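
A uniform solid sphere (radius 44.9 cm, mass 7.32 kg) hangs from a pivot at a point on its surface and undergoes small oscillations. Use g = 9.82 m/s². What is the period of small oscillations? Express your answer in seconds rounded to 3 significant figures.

I_cm = (2/5)mr² = 0.5903 kg·m². The pivot is at distance d = 0.449 m from the centre of mass.
By the parallel-axis theorem, I = I_cm + md² = 0.5903 + 1.476 = 2.066 kg·m².
T = 2π√(I/(mgd)) = 2π√(2.066/(7.32 × 9.82 × 0.449)) = 1.59 s.

1.59 s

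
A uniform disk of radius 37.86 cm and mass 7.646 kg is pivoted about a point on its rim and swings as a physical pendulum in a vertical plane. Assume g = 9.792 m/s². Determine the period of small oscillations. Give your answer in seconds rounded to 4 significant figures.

1.513 s

I_cm = ½mr² = 0.54798 kg·m². The pivot is at distance d = 0.3786 m from the centre of mass.
By the parallel-axis theorem, I = I_cm + md² = 0.54798 + 1.0960 = 1.6439 kg·m².
T = 2π√(I/(mgd)) = 2π√(1.6439/(7.646 × 9.792 × 0.3786)) = 1.513 s.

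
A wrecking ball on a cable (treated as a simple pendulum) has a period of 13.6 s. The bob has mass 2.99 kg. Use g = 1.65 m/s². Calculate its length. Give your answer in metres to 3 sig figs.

7.73 m

From T = 2π√(L/g), L = gT²/(4π²) = 1.65 × 13.60²/(4π²) = 7.73 m.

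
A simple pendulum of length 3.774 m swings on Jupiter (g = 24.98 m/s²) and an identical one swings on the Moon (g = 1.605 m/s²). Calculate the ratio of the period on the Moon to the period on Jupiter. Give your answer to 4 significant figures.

T ∝ 1/√g, so T₂/T₁ = √(g₁/g₂) = √(24.98/1.605) = 3.945.

3.945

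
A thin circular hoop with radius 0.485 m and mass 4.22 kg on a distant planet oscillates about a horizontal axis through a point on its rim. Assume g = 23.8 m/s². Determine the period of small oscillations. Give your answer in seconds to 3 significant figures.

I_cm = mr² = 0.9926 kg·m². The pivot is at distance d = 0.485 m from the centre of mass.
By the parallel-axis theorem, I = I_cm + md² = 0.9926 + 0.9926 = 1.985 kg·m².
T = 2π√(I/(mgd)) = 2π√(1.985/(4.22 × 23.8 × 0.485)) = 1.27 s.

1.27 s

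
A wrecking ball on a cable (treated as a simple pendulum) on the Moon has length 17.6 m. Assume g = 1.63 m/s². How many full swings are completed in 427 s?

20

T = 2π√(L/g) = 2π√(17.6/1.63) = 20.65 s.
Number of complete oscillations = ⌊427/20.65⌋ = ⌊20.68⌋ = 20.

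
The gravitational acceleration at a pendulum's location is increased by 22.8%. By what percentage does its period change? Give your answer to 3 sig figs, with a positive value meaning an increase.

-9.76%

T ∝ 1/√g, so T'/T = 1/√(1.228) = 0.9024.
Percentage change in T = (0.9024 − 1) × 100% = -9.76%.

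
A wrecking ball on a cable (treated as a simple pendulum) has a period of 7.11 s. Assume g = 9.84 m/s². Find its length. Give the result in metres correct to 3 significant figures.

From T = 2π√(L/g), L = gT²/(4π²) = 9.84 × 7.110²/(4π²) = 12.6 m.

12.6 m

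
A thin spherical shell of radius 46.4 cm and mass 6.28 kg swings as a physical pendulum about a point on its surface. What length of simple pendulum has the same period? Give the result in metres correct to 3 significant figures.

The equivalent simple-pendulum length is L_eq = I/(md), where I is about the pivot and d = 0.4640 m.
I_cm = (2/3)mR² = 0.9014 kg·m², so I = I_cm + md² = 0.9014 + 1.352 = 2.253 kg·m².
L_eq = 2.253/(6.28 × 0.4640) = 0.773 m.

0.773 m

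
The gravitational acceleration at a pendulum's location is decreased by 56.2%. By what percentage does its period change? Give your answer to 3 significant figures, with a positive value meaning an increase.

51.1%

T ∝ 1/√g, so T'/T = 1/√(0.4380) = 1.511.
Percentage change in T = (1.511 − 1) × 100% = 51.1%.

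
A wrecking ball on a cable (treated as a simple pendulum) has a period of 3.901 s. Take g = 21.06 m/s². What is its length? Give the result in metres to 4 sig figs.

From T = 2π√(L/g), L = gT²/(4π²) = 21.06 × 3.9010²/(4π²) = 8.118 m.

8.118 m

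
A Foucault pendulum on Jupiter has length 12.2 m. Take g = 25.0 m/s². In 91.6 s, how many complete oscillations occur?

T = 2π√(L/g) = 2π√(12.2/25.0) = 4.389 s.
Number of complete oscillations = ⌊91.6/4.389⌋ = ⌊20.87⌋ = 20.

20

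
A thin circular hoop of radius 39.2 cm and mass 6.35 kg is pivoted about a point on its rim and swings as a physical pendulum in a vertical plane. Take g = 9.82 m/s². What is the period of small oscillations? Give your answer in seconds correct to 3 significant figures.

I_cm = mr² = 0.9758 kg·m². The pivot is at distance d = 0.392 m from the centre of mass.
By the parallel-axis theorem, I = I_cm + md² = 0.9758 + 0.9758 = 1.952 kg·m².
T = 2π√(I/(mgd)) = 2π√(1.952/(6.35 × 9.82 × 0.392)) = 1.78 s.

1.78 s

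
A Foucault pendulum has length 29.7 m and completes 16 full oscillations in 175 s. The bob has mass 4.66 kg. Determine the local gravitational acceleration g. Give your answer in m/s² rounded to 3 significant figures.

T = 175/16 = 10.94 s.
From T = 2π√(L/g), g = 4π²L/T² = 4π² × 29.7/10.94² = 9.80 m/s².

9.80 m/s²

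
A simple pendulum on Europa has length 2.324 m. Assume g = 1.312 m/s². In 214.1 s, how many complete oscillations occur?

25

T = 2π√(L/g) = 2π√(2.324/1.312) = 8.3624 s.
Number of complete oscillations = ⌊214.1/8.3624⌋ = ⌊25.603⌋ = 25.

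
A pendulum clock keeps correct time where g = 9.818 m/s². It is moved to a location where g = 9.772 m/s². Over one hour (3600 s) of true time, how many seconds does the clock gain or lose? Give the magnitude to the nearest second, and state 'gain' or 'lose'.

lose 8 s

The clock's period scales as T ∝ 1/√g, so T'/T = √(9.818/9.772) = 1.00235.
In 3600 s of true time the clock registers 3600/1.00235 = 3591.6 s, so it loses 8 s.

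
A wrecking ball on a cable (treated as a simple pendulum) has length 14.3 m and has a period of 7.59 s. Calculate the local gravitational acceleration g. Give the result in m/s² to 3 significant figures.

From T = 2π√(L/g), g = 4π²L/T² = 4π² × 14.3/7.590² = 9.80 m/s².

9.80 m/s²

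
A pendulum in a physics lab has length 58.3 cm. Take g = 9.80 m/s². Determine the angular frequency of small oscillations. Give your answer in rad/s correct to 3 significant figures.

4.10 rad/s

ω = √(g/L) = √(9.80/0.583) = 4.10 rad/s.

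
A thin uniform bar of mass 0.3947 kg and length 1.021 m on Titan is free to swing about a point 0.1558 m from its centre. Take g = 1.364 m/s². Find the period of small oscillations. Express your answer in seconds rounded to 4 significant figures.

For a physical pendulum T = 2π√(I/(mgd)), with d = 0.15580 m from pivot to centre of mass.
I_cm = mL²/12 = 0.3947 × 1.021²/12 = 0.034288 kg·m²; I = I_cm + md² = 0.034288 + 0.3947 × 0.15580² = 0.043868 kg·m².
T = 2π√(0.043868/(0.3947 × 1.364 × 0.15580)) = 4.544 s.

4.544 s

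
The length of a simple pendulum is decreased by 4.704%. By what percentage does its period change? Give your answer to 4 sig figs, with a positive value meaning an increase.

-2.380%

T ∝ √L, so T'/T = √(0.95296) = 0.97620.
Percentage change in T = (0.97620 − 1) × 100% = -2.380%.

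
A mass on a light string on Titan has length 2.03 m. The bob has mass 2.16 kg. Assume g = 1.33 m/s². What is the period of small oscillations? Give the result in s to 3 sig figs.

7.76 s

T = 2π√(L/g) = 2π√(2.03/1.33) = 2π × 1.235 = 7.76 s.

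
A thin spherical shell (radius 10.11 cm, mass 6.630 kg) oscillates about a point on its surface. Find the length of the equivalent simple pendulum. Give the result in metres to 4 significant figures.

The equivalent simple-pendulum length is L_eq = I/(md), where I is about the pivot and d = 0.10110 m.
I_cm = (2/3)mR² = 0.045178 kg·m², so I = I_cm + md² = 0.045178 + 0.067767 = 0.11294 kg·m².
L_eq = 0.11294/(6.630 × 0.10110) = 0.1685 m.

0.1685 m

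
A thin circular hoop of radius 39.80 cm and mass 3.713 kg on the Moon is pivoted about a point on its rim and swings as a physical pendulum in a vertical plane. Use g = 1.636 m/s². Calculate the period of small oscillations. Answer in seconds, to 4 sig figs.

I_cm = mr² = 0.58815 kg·m². The pivot is at distance d = 0.3980 m from the centre of mass.
By the parallel-axis theorem, I = I_cm + md² = 0.58815 + 0.58815 = 1.1763 kg·m².
T = 2π√(I/(mgd)) = 2π√(1.1763/(3.713 × 1.636 × 0.3980)) = 4.383 s.

4.383 s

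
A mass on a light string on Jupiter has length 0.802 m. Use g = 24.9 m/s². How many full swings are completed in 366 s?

T = 2π√(L/g) = 2π√(0.802/24.9) = 1.128 s.
Number of complete oscillations = ⌊366/1.128⌋ = ⌊324.6⌋ = 324.

324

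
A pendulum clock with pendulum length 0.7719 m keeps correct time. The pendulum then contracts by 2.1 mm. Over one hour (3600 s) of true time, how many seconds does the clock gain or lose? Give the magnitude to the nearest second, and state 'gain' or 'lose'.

T ∝ √L, so T'/T = √(0.76980/0.7719) = 0.998639.
In 3600 s of true time the clock registers 3600/0.998639 = 3604.9 s, so it gains 5 s.

gain 5 s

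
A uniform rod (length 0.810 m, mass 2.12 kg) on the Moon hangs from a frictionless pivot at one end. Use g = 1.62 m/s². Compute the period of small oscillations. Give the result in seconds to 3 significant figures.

3.63 s

For a physical pendulum T = 2π√(I/(mgd)), with d = 0.4050 m from pivot to centre of mass.
I_cm = mL²/12 = 2.12 × 0.810²/12 = 0.1159 kg·m²; I = I_cm + md² = 0.1159 + 2.12 × 0.4050² = 0.4636 kg·m².
T = 2π√(0.4636/(2.12 × 1.62 × 0.4050)) = 3.63 s.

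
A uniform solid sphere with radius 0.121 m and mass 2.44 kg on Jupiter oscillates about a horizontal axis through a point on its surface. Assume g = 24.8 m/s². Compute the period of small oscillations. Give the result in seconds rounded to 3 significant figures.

0.519 s

I_cm = (2/5)mr² = 0.01429 kg·m². The pivot is at distance d = 0.121 m from the centre of mass.
By the parallel-axis theorem, I = I_cm + md² = 0.01429 + 0.03572 = 0.05001 kg·m².
T = 2π√(I/(mgd)) = 2π√(0.05001/(2.44 × 24.8 × 0.121)) = 0.519 s.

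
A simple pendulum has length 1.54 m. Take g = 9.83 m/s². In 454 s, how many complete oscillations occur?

T = 2π√(L/g) = 2π√(1.54/9.83) = 2.487 s.
Number of complete oscillations = ⌊454/2.487⌋ = ⌊182.6⌋ = 182.

182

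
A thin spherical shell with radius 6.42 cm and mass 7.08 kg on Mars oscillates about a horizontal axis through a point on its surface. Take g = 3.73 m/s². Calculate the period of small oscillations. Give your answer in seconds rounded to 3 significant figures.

1.06 s

I_cm = (2/3)mr² = 0.01945 kg·m². The pivot is at distance d = 0.0642 m from the centre of mass.
By the parallel-axis theorem, I = I_cm + md² = 0.01945 + 0.02918 = 0.04864 kg·m².
T = 2π√(I/(mgd)) = 2π√(0.04864/(7.08 × 3.73 × 0.0642)) = 1.06 s.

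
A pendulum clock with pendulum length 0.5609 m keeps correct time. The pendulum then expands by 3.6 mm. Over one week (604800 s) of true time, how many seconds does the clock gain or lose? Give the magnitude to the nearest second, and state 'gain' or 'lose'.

lose 1932 s

T ∝ √L, so T'/T = √(0.56450/0.5609) = 1.00320.
In 604800 s of true time the clock registers 604800/1.00320 = 602868.4 s, so it loses 1932 s.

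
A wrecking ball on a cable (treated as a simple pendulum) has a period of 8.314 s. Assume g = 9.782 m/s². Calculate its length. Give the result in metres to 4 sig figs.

17.13 m

From T = 2π√(L/g), L = gT²/(4π²) = 9.782 × 8.3140²/(4π²) = 17.13 m.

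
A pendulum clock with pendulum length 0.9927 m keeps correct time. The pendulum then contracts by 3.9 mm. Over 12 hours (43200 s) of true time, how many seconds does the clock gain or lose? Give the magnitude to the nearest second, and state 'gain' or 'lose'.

gain 85 s

T ∝ √L, so T'/T = √(0.98880/0.9927) = 0.998034.
In 43200 s of true time the clock registers 43200/0.998034 = 43285.1 s, so it gains 85 s.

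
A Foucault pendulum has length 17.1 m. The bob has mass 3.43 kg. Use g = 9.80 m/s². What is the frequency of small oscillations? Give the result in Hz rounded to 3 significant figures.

T = 2π√(L/g) = 2π√(17.1/9.80) = 8.300 s, so f = 1/T = 0.120 Hz.

0.120 Hz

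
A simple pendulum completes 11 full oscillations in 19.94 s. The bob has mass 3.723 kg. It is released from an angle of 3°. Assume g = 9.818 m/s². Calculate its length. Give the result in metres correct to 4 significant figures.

0.8172 m

T = 19.94/11 = 1.8127 s.
From T = 2π√(L/g), L = gT²/(4π²) = 9.818 × 1.8127²/(4π²) = 0.8172 m.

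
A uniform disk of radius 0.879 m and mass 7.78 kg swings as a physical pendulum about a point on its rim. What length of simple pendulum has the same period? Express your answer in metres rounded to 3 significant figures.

The equivalent simple-pendulum length is L_eq = I/(md), where I is about the pivot and d = 0.8790 m.
I_cm = ½mR² = 3.006 kg·m², so I = I_cm + md² = 3.006 + 6.011 = 9.017 kg·m².
L_eq = 9.017/(7.78 × 0.8790) = 1.32 m.

1.32 m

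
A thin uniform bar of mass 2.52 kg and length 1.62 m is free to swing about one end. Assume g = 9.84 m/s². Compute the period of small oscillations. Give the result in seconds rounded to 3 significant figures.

2.08 s

For a physical pendulum T = 2π√(I/(mgd)), with d = 0.8100 m from pivot to centre of mass.
I_cm = mL²/12 = 2.52 × 1.62²/12 = 0.5511 kg·m²; I = I_cm + md² = 0.5511 + 2.52 × 0.8100² = 2.204 kg·m².
T = 2π√(2.204/(2.52 × 9.84 × 0.8100)) = 2.08 s.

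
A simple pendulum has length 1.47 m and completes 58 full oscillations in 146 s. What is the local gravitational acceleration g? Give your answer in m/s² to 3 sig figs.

9.16 m/s²

T = 146/58 = 2.517 s.
From T = 2π√(L/g), g = 4π²L/T² = 4π² × 1.47/2.517² = 9.16 m/s².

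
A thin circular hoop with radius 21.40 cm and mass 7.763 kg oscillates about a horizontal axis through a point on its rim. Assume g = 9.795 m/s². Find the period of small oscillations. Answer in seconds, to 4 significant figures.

1.313 s

I_cm = mr² = 0.35551 kg·m². The pivot is at distance d = 0.2140 m from the centre of mass.
By the parallel-axis theorem, I = I_cm + md² = 0.35551 + 0.35551 = 0.71103 kg·m².
T = 2π√(I/(mgd)) = 2π√(0.71103/(7.763 × 9.795 × 0.2140)) = 1.313 s.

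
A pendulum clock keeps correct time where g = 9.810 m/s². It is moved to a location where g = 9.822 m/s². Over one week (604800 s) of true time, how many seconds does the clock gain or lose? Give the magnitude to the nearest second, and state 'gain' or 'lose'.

gain 370 s

The clock's period scales as T ∝ 1/√g, so T'/T = √(9.810/9.822) = 0.999389.
In 604800 s of true time the clock registers 604800/0.999389 = 605169.8 s, so it gains 370 s.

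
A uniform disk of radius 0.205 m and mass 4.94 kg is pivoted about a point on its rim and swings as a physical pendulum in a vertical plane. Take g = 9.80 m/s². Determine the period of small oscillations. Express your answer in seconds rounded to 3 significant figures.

1.11 s

I_cm = ½mr² = 0.1038 kg·m². The pivot is at distance d = 0.205 m from the centre of mass.
By the parallel-axis theorem, I = I_cm + md² = 0.1038 + 0.2076 = 0.3114 kg·m².
T = 2π√(I/(mgd)) = 2π√(0.3114/(4.94 × 9.80 × 0.205)) = 1.11 s.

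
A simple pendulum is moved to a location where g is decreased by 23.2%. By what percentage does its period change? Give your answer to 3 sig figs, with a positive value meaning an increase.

T ∝ 1/√g, so T'/T = 1/√(0.7680) = 1.141.
Percentage change in T = (1.141 − 1) × 100% = 14.1%.

14.1%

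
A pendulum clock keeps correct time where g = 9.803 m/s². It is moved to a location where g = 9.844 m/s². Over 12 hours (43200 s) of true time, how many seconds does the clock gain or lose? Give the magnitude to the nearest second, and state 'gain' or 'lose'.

gain 90 s

The clock's period scales as T ∝ 1/√g, so T'/T = √(9.803/9.844) = 0.997915.
In 43200 s of true time the clock registers 43200/0.997915 = 43290.2 s, so it gains 90 s.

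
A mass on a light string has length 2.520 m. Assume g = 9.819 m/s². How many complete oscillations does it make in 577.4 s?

181

T = 2π√(L/g) = 2π√(2.520/9.819) = 3.1831 s.
Number of complete oscillations = ⌊577.4/3.1831⌋ = ⌊181.40⌋ = 181.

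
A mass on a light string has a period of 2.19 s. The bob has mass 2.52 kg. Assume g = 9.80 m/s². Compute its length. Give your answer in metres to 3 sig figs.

1.19 m

From T = 2π√(L/g), L = gT²/(4π²) = 9.80 × 2.190²/(4π²) = 1.19 m.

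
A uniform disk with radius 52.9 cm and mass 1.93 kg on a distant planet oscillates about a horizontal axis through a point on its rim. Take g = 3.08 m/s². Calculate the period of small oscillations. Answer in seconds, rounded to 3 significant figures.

I_cm = ½mr² = 0.2700 kg·m². The pivot is at distance d = 0.529 m from the centre of mass.
By the parallel-axis theorem, I = I_cm + md² = 0.2700 + 0.5401 = 0.8101 kg·m².
T = 2π√(I/(mgd)) = 2π√(0.8101/(1.93 × 3.08 × 0.529)) = 3.19 s.

3.19 s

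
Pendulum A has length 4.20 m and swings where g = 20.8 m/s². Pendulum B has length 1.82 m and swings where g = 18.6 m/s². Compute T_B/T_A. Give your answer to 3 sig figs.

0.696

T = 2π√(L/g), so T_B/T_A = √((L_B/g_B)/(L_A/g_A)) = √((1.82/18.6)/(4.20/20.8)) = 0.696.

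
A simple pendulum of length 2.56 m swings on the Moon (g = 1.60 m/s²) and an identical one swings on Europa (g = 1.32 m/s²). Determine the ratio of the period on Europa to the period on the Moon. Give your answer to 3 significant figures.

T ∝ 1/√g, so T₂/T₁ = √(g₁/g₂) = √(1.60/1.32) = 1.10.

1.10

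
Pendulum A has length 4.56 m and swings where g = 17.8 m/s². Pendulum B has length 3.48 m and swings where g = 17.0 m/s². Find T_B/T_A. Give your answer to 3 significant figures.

0.894

T = 2π√(L/g), so T_B/T_A = √((L_B/g_B)/(L_A/g_A)) = √((3.48/17.0)/(4.56/17.8)) = 0.894.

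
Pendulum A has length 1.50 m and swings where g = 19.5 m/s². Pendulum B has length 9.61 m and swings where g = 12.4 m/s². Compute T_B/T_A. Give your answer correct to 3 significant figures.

T = 2π√(L/g), so T_B/T_A = √((L_B/g_B)/(L_A/g_A)) = √((9.61/12.4)/(1.50/19.5)) = 3.17.

3.17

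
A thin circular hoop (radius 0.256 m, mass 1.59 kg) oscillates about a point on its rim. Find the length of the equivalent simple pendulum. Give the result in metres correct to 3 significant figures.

0.512 m

The equivalent simple-pendulum length is L_eq = I/(md), where I is about the pivot and d = 0.2560 m.
I_cm = mR² = 0.1042 kg·m², so I = I_cm + md² = 0.1042 + 0.1042 = 0.2084 kg·m².
L_eq = 0.2084/(1.59 × 0.2560) = 0.512 m.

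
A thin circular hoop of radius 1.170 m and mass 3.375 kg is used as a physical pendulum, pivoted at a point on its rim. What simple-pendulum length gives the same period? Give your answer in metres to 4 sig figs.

2.340 m

The equivalent simple-pendulum length is L_eq = I/(md), where I is about the pivot and d = 1.1700 m.
I_cm = mR² = 4.6200 kg·m², so I = I_cm + md² = 4.6200 + 4.6200 = 9.2401 kg·m².
L_eq = 9.2401/(3.375 × 1.1700) = 2.340 m.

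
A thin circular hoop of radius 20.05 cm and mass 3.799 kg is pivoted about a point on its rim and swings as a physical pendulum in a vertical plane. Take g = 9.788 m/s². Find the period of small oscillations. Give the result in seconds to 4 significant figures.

1.272 s

I_cm = mr² = 0.15272 kg·m². The pivot is at distance d = 0.2005 m from the centre of mass.
By the parallel-axis theorem, I = I_cm + md² = 0.15272 + 0.15272 = 0.30544 kg·m².
T = 2π√(I/(mgd)) = 2π√(0.30544/(3.799 × 9.788 × 0.2005)) = 1.272 s.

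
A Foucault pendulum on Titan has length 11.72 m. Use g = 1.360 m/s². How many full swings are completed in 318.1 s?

T = 2π√(L/g) = 2π√(11.72/1.360) = 18.445 s.
Number of complete oscillations = ⌊318.1/18.445⌋ = ⌊17.246⌋ = 17.

17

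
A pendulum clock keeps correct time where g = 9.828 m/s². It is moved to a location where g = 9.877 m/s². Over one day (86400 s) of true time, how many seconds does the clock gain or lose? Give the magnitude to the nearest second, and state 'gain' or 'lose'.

gain 215 s

The clock's period scales as T ∝ 1/√g, so T'/T = √(9.828/9.877) = 0.997516.
In 86400 s of true time the clock registers 86400/0.997516 = 86615.1 s, so it gains 215 s.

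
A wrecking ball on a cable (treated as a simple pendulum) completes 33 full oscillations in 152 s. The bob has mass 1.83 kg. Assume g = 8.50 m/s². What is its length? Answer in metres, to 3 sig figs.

4.57 m

T = 152/33 = 4.606 s.
From T = 2π√(L/g), L = gT²/(4π²) = 8.50 × 4.606²/(4π²) = 4.57 m.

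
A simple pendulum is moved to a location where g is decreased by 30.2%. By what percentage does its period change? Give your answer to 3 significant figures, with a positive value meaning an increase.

T ∝ 1/√g, so T'/T = 1/√(0.6980) = 1.197.
Percentage change in T = (1.197 − 1) × 100% = 19.7%.

19.7%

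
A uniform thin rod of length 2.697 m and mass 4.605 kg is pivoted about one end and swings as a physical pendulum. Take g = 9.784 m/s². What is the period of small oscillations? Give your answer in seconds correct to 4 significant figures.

For a physical pendulum T = 2π√(I/(mgd)), with d = 1.3485 m from pivot to centre of mass.
I_cm = mL²/12 = 4.605 × 2.697²/12 = 2.7913 kg·m²; I = I_cm + md² = 2.7913 + 4.605 × 1.3485² = 11.165 kg·m².
T = 2π√(11.165/(4.605 × 9.784 × 1.3485)) = 2.693 s.

2.693 s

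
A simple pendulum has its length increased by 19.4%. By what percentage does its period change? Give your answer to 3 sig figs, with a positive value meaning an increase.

T ∝ √L, so T'/T = √(1.194) = 1.093.
Percentage change in T = (1.093 − 1) × 100% = 9.27%.

9.27%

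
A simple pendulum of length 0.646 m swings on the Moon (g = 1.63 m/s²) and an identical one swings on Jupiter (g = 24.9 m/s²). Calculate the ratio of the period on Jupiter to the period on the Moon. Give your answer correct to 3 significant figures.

0.256

T ∝ 1/√g, so T₂/T₁ = √(g₁/g₂) = √(1.63/24.9) = 0.256.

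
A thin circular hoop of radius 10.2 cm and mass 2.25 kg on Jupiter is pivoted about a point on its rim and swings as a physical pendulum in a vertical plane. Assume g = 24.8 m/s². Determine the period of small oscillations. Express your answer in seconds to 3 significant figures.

I_cm = mr² = 0.02341 kg·m². The pivot is at distance d = 0.102 m from the centre of mass.
By the parallel-axis theorem, I = I_cm + md² = 0.02341 + 0.02341 = 0.04682 kg·m².
T = 2π√(I/(mgd)) = 2π√(0.04682/(2.25 × 24.8 × 0.102)) = 0.570 s.

0.570 s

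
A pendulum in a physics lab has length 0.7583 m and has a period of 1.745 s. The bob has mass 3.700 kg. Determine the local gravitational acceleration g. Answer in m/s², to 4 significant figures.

From T = 2π√(L/g), g = 4π²L/T² = 4π² × 0.7583/1.7450² = 9.831 m/s².

9.831 m/s²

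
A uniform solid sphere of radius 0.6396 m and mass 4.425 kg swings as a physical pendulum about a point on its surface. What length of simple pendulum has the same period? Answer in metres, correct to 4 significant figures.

0.8954 m

The equivalent simple-pendulum length is L_eq = I/(md), where I is about the pivot and d = 0.63960 m.
I_cm = (2/5)mR² = 0.72409 kg·m², so I = I_cm + md² = 0.72409 + 1.8102 = 2.5343 kg·m².
L_eq = 2.5343/(4.425 × 0.63960) = 0.8954 m.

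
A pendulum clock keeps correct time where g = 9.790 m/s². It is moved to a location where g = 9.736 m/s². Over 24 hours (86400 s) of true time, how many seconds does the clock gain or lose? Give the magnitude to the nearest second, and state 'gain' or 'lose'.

lose 239 s

The clock's period scales as T ∝ 1/√g, so T'/T = √(9.790/9.736) = 1.00277.
In 86400 s of true time the clock registers 86400/1.00277 = 86161.4 s, so it loses 239 s.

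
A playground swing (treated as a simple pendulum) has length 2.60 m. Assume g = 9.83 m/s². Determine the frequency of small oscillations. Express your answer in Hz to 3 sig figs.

0.309 Hz

T = 2π√(L/g) = 2π√(2.60/9.83) = 3.231 s, so f = 1/T = 0.309 Hz.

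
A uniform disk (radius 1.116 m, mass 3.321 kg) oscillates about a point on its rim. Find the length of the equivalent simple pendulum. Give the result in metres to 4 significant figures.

1.674 m

The equivalent simple-pendulum length is L_eq = I/(md), where I is about the pivot and d = 1.1160 m.
I_cm = ½mR² = 2.0681 kg·m², so I = I_cm + md² = 2.0681 + 4.1362 = 6.2042 kg·m².
L_eq = 6.2042/(3.321 × 1.1160) = 1.674 m.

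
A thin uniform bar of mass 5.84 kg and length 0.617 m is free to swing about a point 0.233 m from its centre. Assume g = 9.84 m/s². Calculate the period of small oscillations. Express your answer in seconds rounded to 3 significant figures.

For a physical pendulum T = 2π√(I/(mgd)), with d = 0.2330 m from pivot to centre of mass.
I_cm = mL²/12 = 5.84 × 0.617²/12 = 0.1853 kg·m²; I = I_cm + md² = 0.1853 + 5.84 × 0.2330² = 0.5023 kg·m².
T = 2π√(0.5023/(5.84 × 9.84 × 0.2330)) = 1.22 s.

1.22 s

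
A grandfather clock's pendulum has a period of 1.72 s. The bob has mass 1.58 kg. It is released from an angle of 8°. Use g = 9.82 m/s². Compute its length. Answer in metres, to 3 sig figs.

0.736 m

From T = 2π√(L/g), L = gT²/(4π²) = 9.82 × 1.720²/(4π²) = 0.736 m.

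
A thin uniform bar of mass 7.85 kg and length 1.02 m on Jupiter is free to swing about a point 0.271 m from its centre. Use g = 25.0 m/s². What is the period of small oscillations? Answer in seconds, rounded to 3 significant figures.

0.966 s

For a physical pendulum T = 2π√(I/(mgd)), with d = 0.2710 m from pivot to centre of mass.
I_cm = mL²/12 = 7.85 × 1.02²/12 = 0.6806 kg·m²; I = I_cm + md² = 0.6806 + 7.85 × 0.2710² = 1.257 kg·m².
T = 2π√(1.257/(7.85 × 25.0 × 0.2710)) = 0.966 s.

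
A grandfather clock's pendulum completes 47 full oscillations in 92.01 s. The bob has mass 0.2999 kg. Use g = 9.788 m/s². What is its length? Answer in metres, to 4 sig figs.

0.9502 m

T = 92.01/47 = 1.9577 s.
From T = 2π√(L/g), L = gT²/(4π²) = 9.788 × 1.9577²/(4π²) = 0.9502 m.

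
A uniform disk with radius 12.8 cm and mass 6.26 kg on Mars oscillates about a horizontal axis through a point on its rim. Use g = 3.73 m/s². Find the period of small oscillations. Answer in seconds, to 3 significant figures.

I_cm = ½mr² = 0.05128 kg·m². The pivot is at distance d = 0.128 m from the centre of mass.
By the parallel-axis theorem, I = I_cm + md² = 0.05128 + 0.1026 = 0.1538 kg·m².
T = 2π√(I/(mgd)) = 2π√(0.1538/(6.26 × 3.73 × 0.128)) = 1.43 s.

1.43 s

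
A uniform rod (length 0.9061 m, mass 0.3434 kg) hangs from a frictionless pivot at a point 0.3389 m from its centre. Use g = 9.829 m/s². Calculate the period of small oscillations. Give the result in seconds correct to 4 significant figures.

1.474 s

For a physical pendulum T = 2π√(I/(mgd)), with d = 0.33890 m from pivot to centre of mass.
I_cm = mL²/12 = 0.3434 × 0.9061²/12 = 0.023495 kg·m²; I = I_cm + md² = 0.023495 + 0.3434 × 0.33890² = 0.062935 kg·m².
T = 2π√(0.062935/(0.3434 × 9.829 × 0.33890)) = 1.474 s.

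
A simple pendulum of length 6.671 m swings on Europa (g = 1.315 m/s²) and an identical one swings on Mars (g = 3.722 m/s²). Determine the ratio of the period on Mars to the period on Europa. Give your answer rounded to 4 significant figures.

T ∝ 1/√g, so T₂/T₁ = √(g₁/g₂) = √(1.315/3.722) = 0.5944.

0.5944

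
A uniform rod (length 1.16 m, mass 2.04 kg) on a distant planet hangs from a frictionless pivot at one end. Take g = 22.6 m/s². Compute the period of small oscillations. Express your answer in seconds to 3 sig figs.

1.16 s

For a physical pendulum T = 2π√(I/(mgd)), with d = 0.5800 m from pivot to centre of mass.
I_cm = mL²/12 = 2.04 × 1.16²/12 = 0.2288 kg·m²; I = I_cm + md² = 0.2288 + 2.04 × 0.5800² = 0.9150 kg·m².
T = 2π√(0.9150/(2.04 × 22.6 × 0.5800)) = 1.16 s.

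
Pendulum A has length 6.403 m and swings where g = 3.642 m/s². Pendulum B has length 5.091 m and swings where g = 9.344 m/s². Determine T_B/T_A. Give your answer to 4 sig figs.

0.5567

T = 2π√(L/g), so T_B/T_A = √((L_B/g_B)/(L_A/g_A)) = √((5.091/9.344)/(6.403/3.642)) = 0.5567.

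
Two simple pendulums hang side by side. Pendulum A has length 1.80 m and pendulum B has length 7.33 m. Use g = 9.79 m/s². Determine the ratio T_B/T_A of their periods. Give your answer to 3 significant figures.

T ∝ √L, so T_B/T_A = √(L_B/L_A) = √(7.33/1.80) = 2.02.

2.02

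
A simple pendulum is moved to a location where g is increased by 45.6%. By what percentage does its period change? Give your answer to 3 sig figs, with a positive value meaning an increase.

T ∝ 1/√g, so T'/T = 1/√(1.456) = 0.8287.
Percentage change in T = (0.8287 − 1) × 100% = -17.1%.

-17.1%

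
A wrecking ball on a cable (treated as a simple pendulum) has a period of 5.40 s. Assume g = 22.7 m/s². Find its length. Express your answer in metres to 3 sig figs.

16.8 m

From T = 2π√(L/g), L = gT²/(4π²) = 22.7 × 5.400²/(4π²) = 16.8 m.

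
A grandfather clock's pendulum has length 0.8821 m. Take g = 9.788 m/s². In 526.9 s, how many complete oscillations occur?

279

T = 2π√(L/g) = 2π√(0.8821/9.788) = 1.8862 s.
Number of complete oscillations = ⌊526.9/1.8862⌋ = ⌊279.34⌋ = 279.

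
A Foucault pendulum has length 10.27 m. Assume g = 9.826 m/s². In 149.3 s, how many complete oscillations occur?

23

T = 2π√(L/g) = 2π√(10.27/9.826) = 6.4236 s.
Number of complete oscillations = ⌊149.3/6.4236⌋ = ⌊23.243⌋ = 23.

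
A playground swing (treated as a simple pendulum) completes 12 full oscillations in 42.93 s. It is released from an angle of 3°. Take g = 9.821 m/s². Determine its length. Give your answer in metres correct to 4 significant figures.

3.184 m

T = 42.93/12 = 3.5775 s.
From T = 2π√(L/g), L = gT²/(4π²) = 9.821 × 3.5775²/(4π²) = 3.184 m.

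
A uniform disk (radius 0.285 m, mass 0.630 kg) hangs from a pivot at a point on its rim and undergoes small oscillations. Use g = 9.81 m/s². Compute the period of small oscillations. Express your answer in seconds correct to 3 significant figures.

1.31 s

I_cm = ½mr² = 0.02559 kg·m². The pivot is at distance d = 0.285 m from the centre of mass.
By the parallel-axis theorem, I = I_cm + md² = 0.02559 + 0.05117 = 0.07676 kg·m².
T = 2π√(I/(mgd)) = 2π√(0.07676/(0.630 × 9.81 × 0.285)) = 1.31 s.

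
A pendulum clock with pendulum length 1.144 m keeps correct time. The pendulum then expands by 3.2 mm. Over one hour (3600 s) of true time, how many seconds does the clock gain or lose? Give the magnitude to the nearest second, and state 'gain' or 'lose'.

T ∝ √L, so T'/T = √(1.14720/1.144) = 1.00140.
In 3600 s of true time the clock registers 3600/1.00140 = 3595.0 s, so it loses 5 s.

lose 5 s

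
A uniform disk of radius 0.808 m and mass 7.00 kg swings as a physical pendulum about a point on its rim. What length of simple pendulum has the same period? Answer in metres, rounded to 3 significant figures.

The equivalent simple-pendulum length is L_eq = I/(md), where I is about the pivot and d = 0.8080 m.
I_cm = ½mR² = 2.285 kg·m², so I = I_cm + md² = 2.285 + 4.570 = 6.855 kg·m².
L_eq = 6.855/(7.00 × 0.8080) = 1.21 m.

1.21 m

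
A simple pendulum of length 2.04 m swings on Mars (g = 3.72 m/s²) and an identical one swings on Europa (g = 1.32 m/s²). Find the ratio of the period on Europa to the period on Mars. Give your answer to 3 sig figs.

T ∝ 1/√g, so T₂/T₁ = √(g₁/g₂) = √(3.72/1.32) = 1.68.

1.68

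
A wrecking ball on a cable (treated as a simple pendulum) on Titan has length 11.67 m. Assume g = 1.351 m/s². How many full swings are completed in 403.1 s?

21

T = 2π√(L/g) = 2π√(11.67/1.351) = 18.467 s.
Number of complete oscillations = ⌊403.1/18.467⌋ = ⌊21.829⌋ = 21.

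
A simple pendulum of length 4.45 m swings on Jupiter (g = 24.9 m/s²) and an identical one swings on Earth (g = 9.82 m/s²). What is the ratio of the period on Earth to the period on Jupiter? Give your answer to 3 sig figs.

T ∝ 1/√g, so T₂/T₁ = √(g₁/g₂) = √(24.9/9.82) = 1.59.

1.59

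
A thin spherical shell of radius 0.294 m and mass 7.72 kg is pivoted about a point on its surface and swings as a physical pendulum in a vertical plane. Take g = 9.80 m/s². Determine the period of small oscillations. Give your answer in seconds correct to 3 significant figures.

I_cm = (2/3)mr² = 0.4449 kg·m². The pivot is at distance d = 0.294 m from the centre of mass.
By the parallel-axis theorem, I = I_cm + md² = 0.4449 + 0.6673 = 1.112 kg·m².
T = 2π√(I/(mgd)) = 2π√(1.112/(7.72 × 9.80 × 0.294)) = 1.40 s.

1.40 s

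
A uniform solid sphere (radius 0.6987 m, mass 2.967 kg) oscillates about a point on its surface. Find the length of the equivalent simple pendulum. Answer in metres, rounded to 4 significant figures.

The equivalent simple-pendulum length is L_eq = I/(md), where I is about the pivot and d = 0.69870 m.
I_cm = (2/5)mR² = 0.57937 kg·m², so I = I_cm + md² = 0.57937 + 1.4484 = 2.0278 kg·m².
L_eq = 2.0278/(2.967 × 0.69870) = 0.9782 m.

0.9782 m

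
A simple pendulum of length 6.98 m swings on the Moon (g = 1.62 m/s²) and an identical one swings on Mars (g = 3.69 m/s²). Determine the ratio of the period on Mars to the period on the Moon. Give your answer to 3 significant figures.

0.663

T ∝ 1/√g, so T₂/T₁ = √(g₁/g₂) = √(1.62/3.69) = 0.663.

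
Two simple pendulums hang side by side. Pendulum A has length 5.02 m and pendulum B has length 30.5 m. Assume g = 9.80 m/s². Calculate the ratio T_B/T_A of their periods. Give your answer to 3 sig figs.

2.46

T ∝ √L, so T_B/T_A = √(L_B/L_A) = √(30.5/5.02) = 2.46.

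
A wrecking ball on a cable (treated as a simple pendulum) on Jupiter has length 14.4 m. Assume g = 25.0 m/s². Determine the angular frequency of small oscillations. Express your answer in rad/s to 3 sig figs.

ω = √(g/L) = √(25.0/14.4) = 1.32 rad/s.

1.32 rad/s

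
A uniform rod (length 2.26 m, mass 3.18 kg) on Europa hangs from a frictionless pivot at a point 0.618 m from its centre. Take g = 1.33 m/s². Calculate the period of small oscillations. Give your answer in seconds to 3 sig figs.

For a physical pendulum T = 2π√(I/(mgd)), with d = 0.6180 m from pivot to centre of mass.
I_cm = mL²/12 = 3.18 × 2.26²/12 = 1.354 kg·m²; I = I_cm + md² = 1.354 + 3.18 × 0.6180² = 2.568 kg·m².
T = 2π√(2.568/(3.18 × 1.33 × 0.6180)) = 6.23 s.

6.23 s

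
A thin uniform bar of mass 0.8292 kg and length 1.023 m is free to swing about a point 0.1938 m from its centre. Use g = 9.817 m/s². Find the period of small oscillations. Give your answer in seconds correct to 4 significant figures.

1.609 s

For a physical pendulum T = 2π√(I/(mgd)), with d = 0.19380 m from pivot to centre of mass.
I_cm = mL²/12 = 0.8292 × 1.023²/12 = 0.072315 kg·m²; I = I_cm + md² = 0.072315 + 0.8292 × 0.19380² = 0.10346 kg·m².
T = 2π√(0.10346/(0.8292 × 9.817 × 0.19380)) = 1.609 s.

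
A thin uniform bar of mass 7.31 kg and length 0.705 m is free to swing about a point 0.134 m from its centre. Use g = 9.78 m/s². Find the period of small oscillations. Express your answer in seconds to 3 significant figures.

1.34 s

For a physical pendulum T = 2π√(I/(mgd)), with d = 0.1340 m from pivot to centre of mass.
I_cm = mL²/12 = 7.31 × 0.705²/12 = 0.3028 kg·m²; I = I_cm + md² = 0.3028 + 7.31 × 0.1340² = 0.4340 kg·m².
T = 2π√(0.4340/(7.31 × 9.78 × 0.1340)) = 1.34 s.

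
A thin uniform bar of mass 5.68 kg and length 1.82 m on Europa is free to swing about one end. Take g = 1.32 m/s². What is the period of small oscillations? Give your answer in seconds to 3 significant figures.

For a physical pendulum T = 2π√(I/(mgd)), with d = 0.9100 m from pivot to centre of mass.
I_cm = mL²/12 = 5.68 × 1.82²/12 = 1.568 kg·m²; I = I_cm + md² = 1.568 + 5.68 × 0.9100² = 6.271 kg·m².
T = 2π√(6.271/(5.68 × 1.32 × 0.9100)) = 6.02 s.

6.02 s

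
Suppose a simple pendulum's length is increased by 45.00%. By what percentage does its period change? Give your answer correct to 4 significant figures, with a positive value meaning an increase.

T ∝ √L, so T'/T = √(1.4500) = 1.2042.
Percentage change in T = (1.2042 − 1) × 100% = 20.42%.

20.42%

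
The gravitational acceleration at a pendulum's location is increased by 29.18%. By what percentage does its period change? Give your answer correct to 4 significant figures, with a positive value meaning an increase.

-12.02%

T ∝ 1/√g, so T'/T = 1/√(1.2918) = 0.87984.
Percentage change in T = (0.87984 − 1) × 100% = -12.02%.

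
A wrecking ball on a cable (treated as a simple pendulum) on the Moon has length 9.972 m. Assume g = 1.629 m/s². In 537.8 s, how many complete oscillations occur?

34

T = 2π√(L/g) = 2π√(9.972/1.629) = 15.546 s.
Number of complete oscillations = ⌊537.8/15.546⌋ = ⌊34.595⌋ = 34.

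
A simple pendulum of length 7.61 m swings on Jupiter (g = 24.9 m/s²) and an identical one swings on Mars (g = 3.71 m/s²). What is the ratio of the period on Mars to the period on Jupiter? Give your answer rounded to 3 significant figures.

T ∝ 1/√g, so T₂/T₁ = √(g₁/g₂) = √(24.9/3.71) = 2.59.

2.59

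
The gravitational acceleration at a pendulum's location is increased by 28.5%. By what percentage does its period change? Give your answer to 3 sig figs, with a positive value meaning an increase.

-11.8%

T ∝ 1/√g, so T'/T = 1/√(1.285) = 0.8822.
Percentage change in T = (0.8822 − 1) × 100% = -11.8%.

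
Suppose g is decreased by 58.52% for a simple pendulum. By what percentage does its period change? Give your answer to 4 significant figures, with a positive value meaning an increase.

T ∝ 1/√g, so T'/T = 1/√(0.41480) = 1.5527.
Percentage change in T = (1.5527 − 1) × 100% = 55.27%.

55.27%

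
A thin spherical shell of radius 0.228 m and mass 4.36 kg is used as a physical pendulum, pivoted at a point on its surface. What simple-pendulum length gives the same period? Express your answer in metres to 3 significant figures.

0.380 m

The equivalent simple-pendulum length is L_eq = I/(md), where I is about the pivot and d = 0.2280 m.
I_cm = (2/3)mR² = 0.1511 kg·m², so I = I_cm + md² = 0.1511 + 0.2267 = 0.3778 kg·m².
L_eq = 0.3778/(4.36 × 0.2280) = 0.380 m.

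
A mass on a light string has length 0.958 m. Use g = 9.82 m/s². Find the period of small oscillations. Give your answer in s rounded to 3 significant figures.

1.96 s

T = 2π√(L/g) = 2π√(0.958/9.82) = 2π × 0.3123 = 1.96 s.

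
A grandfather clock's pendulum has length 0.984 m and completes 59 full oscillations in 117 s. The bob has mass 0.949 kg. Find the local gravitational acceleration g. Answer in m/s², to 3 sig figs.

9.88 m/s²

T = 117/59 = 1.983 s.
From T = 2π√(L/g), g = 4π²L/T² = 4π² × 0.984/1.983² = 9.88 m/s².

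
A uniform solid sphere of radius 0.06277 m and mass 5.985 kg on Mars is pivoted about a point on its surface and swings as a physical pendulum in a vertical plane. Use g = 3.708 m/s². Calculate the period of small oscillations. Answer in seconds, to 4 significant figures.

0.9673 s

I_cm = (2/5)mr² = 0.0094325 kg·m². The pivot is at distance d = 0.06277 m from the centre of mass.
By the parallel-axis theorem, I = I_cm + md² = 0.0094325 + 0.023581 = 0.033014 kg·m².
T = 2π√(I/(mgd)) = 2π√(0.033014/(5.985 × 3.708 × 0.06277)) = 0.9673 s.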